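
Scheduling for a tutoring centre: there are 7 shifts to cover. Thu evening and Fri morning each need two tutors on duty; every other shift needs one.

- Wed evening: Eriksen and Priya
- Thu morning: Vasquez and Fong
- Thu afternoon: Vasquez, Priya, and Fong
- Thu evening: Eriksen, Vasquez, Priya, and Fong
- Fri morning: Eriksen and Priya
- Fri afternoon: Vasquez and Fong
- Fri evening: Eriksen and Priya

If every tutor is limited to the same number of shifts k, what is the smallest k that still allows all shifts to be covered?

3

With 4 tutors and 9 worker-slots to fill, someone must work at least ⌈9/4⌉ = 3 shifts, so k ≥ 3.
k = 3 works: Wed evening→Eriksen, Thu morning→Vasquez, Thu afternoon→Vasquez, Thu evening→Priya+Fong, Fri morning→Eriksen+Priya, Fri afternoon→Vasquez, Fri evening→Eriksen.
Loads: Eriksen 3, Vasquez 3, Priya 2, Fong 1 — all ≤ 3.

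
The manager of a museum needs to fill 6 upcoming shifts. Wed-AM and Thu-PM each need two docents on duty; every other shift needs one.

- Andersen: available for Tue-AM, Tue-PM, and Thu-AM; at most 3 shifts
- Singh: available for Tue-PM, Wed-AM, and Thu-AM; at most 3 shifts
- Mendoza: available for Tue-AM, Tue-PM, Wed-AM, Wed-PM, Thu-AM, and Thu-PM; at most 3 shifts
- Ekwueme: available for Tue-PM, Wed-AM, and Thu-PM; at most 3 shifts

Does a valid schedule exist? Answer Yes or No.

Wed-PM can only be covered by Mendoza, so that assignment is forced.
Thu-PM can only be covered by Mendoza and Ekwueme, so that assignment is forced.
One valid schedule: Tue-AM→Andersen, Tue-PM→Andersen, Wed-AM→Singh+Mendoza, Wed-PM→Mendoza, Thu-AM→Andersen, Thu-PM→Mendoza+Ekwueme.
Loads: Andersen 3/3, Singh 1/3, Mendoza 3/3, Ekwueme 1/3 — all within limits.

Yes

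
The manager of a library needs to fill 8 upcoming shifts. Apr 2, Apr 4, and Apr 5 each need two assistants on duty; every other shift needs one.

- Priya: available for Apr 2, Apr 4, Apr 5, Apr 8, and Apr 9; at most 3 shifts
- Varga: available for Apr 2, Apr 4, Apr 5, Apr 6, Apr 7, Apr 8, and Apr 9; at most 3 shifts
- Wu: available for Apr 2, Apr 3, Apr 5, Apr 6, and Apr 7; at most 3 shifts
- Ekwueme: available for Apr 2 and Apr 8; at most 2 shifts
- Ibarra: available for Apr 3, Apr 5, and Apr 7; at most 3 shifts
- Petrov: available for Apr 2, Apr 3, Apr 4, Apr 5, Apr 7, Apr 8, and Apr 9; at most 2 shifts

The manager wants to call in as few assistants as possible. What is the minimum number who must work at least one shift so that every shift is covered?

11 slots to fill and no one can take more than 3, so at least ⌈11/3⌉ = 4 assistants are needed.
Priya, Varga, Wu, and Ekwueme alone can cover everything: Apr 2→Wu+Ekwueme, Apr 3→Wu, Apr 4→Priya+Varga, Apr 5→Priya+Wu, Apr 6→Varga, Apr 7→Varga, Apr 8→Ekwueme, Apr 9→Priya.

4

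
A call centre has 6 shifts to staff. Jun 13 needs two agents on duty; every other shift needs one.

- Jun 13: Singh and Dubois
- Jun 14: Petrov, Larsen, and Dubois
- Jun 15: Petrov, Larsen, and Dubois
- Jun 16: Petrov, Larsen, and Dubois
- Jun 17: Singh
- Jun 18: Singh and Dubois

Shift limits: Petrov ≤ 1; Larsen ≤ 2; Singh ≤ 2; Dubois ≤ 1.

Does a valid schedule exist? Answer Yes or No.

No

Shifts {Jun 13, Jun 17, Jun 18} need 4 worker-slots in total, but the agents available for any of those shifts (Singh and Dubois) can supply at most 3 among them. So no valid schedule exists.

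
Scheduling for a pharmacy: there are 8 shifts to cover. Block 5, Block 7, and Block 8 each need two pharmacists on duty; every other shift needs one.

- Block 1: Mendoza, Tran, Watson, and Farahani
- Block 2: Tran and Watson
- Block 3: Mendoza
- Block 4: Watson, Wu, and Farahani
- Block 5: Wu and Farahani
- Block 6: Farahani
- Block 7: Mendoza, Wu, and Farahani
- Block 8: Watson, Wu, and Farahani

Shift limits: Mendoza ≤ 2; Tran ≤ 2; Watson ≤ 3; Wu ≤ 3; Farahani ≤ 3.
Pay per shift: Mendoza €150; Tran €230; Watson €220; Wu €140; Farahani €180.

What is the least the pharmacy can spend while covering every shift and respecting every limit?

Block 3 can only be covered by Mendoza, so that assignment is forced.
Block 5 can only be covered by Wu and Farahani, so that assignment is forced.
Block 6 can only be covered by Farahani, so that assignment is forced.
Picking the cheapest available pharmacist for each shift independently would cost €1770, but that ignores the shift limits.
An optimal schedule: Block 1→Watson, Block 2→Watson, Block 3→Mendoza, Block 4→Wu, Block 5→Wu+Farahani, Block 6→Farahani, Block 7→Wu+Mendoza, Block 8→Farahani+Watson.
Total: 220 + 220 + 150 + 140 + 140 + 180 + 180 + 140 + 150 + 180 + 220 = €1920.

€1920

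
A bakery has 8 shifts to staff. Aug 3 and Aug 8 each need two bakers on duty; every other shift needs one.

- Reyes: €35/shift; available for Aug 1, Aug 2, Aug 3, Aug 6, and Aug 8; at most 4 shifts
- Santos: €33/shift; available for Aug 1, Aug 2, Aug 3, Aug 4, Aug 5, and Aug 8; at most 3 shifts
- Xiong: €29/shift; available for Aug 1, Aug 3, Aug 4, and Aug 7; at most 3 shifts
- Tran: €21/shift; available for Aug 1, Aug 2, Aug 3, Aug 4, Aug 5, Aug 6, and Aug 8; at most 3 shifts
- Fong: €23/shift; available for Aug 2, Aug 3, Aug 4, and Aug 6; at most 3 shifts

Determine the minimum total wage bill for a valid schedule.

Aug 7 can only be covered by Xiong, so that assignment is forced.
Picking the cheapest available baker for each shift independently would cost €232, but that ignores the shift limits.
An optimal schedule: Aug 1→Xiong, Aug 2→Fong, Aug 3→Fong+Xiong, Aug 4→Fong, Aug 5→Tran, Aug 6→Tran, Aug 7→Xiong, Aug 8→Tran+Santos.
Total: 29 + 23 + 23 + 29 + 23 + 21 + 21 + 29 + 21 + 33 = €252.

€252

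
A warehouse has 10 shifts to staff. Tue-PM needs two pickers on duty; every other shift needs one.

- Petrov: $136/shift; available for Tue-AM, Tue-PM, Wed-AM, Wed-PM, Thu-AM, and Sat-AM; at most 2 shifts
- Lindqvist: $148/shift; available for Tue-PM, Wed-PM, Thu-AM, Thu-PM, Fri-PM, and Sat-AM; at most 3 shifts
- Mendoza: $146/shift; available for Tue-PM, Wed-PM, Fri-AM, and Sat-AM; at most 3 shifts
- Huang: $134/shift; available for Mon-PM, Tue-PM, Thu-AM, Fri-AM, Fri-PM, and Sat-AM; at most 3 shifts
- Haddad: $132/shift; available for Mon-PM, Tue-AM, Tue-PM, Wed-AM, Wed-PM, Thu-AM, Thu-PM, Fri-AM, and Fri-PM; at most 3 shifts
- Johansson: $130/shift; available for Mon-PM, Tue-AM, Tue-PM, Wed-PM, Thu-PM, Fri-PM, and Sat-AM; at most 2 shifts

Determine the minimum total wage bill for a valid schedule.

Picking the cheapest available picker for each shift independently would cost $1438, but that ignores the shift limits.
An optimal schedule: Mon-PM→Johansson, Tue-AM→Johansson, Tue-PM→Petrov+Mendoza, Wed-AM→Haddad, Wed-PM→Petrov, Thu-AM→Huang, Thu-PM→Haddad, Fri-AM→Haddad, Fri-PM→Huang, Sat-AM→Huang.
Total: 130 + 130 + 136 + 146 + 132 + 136 + 134 + 132 + 132 + 134 + 134 = $1476.

$1476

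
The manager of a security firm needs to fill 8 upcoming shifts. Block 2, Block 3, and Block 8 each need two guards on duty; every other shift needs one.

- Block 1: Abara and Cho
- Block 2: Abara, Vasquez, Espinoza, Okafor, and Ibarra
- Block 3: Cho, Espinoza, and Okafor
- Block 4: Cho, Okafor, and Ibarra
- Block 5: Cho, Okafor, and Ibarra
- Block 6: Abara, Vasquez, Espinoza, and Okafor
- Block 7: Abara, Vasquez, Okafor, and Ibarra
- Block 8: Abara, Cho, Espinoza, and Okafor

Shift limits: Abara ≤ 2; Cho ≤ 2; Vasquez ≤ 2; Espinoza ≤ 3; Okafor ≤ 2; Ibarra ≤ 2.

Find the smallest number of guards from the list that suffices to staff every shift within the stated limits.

11 slots to fill and no one can take more than 3, so at least ⌈11/3⌉ = 4 guards are needed.
Any 4 guards together have capacity at most 3+2+2+2 = 9 < 11 slots, so 4 can never suffice.
Abara, Cho, Vasquez, Espinoza, and Okafor alone can cover everything: Block 1→Abara, Block 2→Vasquez+Espinoza, Block 3→Espinoza+Okafor, Block 4→Cho, Block 5→Cho, Block 6→Vasquez, Block 7→Abara, Block 8→Espinoza+Okafor.

5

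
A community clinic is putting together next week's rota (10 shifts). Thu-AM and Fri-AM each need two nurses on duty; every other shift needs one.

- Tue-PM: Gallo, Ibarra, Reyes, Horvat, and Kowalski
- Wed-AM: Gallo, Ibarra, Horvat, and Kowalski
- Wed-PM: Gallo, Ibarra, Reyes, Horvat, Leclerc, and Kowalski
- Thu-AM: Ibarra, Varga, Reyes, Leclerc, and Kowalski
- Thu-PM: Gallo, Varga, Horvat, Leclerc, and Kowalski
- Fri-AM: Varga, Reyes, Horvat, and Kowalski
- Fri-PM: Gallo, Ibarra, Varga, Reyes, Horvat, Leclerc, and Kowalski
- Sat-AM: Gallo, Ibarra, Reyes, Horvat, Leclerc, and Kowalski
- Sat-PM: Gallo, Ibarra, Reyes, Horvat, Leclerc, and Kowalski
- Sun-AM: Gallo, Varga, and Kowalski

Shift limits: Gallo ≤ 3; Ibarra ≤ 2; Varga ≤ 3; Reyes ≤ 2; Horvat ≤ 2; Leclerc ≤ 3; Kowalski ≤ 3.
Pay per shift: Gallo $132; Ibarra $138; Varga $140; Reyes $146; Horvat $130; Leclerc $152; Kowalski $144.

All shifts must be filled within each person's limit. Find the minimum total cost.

Picking the cheapest available nurse for each shift independently would cost $1590, but that ignores the shift limits.
An optimal schedule: Tue-PM→Horvat, Wed-AM→Horvat, Wed-PM→Gallo, Thu-AM→Varga+Kowalski, Thu-PM→Gallo, Fri-AM→Varga+Kowalski, Fri-PM→Varga, Sat-AM→Ibarra, Sat-PM→Ibarra, Sun-AM→Gallo.
Total: 130 + 130 + 132 + 140 + 144 + 132 + 140 + 144 + 140 + 138 + 138 + 132 = $1640.

$1640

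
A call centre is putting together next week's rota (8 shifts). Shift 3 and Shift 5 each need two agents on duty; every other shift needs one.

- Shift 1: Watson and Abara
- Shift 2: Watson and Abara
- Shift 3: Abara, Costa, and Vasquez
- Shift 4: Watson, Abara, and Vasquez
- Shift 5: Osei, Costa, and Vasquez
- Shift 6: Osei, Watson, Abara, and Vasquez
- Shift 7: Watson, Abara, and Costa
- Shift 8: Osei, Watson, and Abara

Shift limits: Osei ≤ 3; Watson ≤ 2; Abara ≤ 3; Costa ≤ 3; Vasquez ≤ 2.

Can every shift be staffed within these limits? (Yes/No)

One valid schedule: Shift 1→Watson, Shift 2→Watson, Shift 3→Abara+Costa, Shift 4→Abara, Shift 5→Osei+Costa, Shift 6→Osei, Shift 7→Abara, Shift 8→Osei.
Loads: Osei 3/3, Watson 2/2, Abara 3/3, Costa 2/3, Vasquez 0/2 — all within limits.

Yes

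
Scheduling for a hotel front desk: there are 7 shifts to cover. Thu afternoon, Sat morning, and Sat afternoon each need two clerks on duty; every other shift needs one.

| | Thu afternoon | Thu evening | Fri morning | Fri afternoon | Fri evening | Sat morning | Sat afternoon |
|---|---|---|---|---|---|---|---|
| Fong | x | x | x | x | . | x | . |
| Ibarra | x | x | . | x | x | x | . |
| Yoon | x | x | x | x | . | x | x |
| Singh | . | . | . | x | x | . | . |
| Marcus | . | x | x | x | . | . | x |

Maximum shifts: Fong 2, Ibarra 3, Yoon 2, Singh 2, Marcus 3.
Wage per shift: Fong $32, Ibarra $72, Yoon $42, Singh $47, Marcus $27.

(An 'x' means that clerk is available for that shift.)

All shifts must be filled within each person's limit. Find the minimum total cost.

$395

Sat afternoon can only be covered by Yoon and Marcus, so that assignment is forced.
Picking the cheapest available clerk for each shift independently would cost $345, but that ignores the shift limits.
An optimal schedule: Thu afternoon→Fong+Yoon, Thu evening→Marcus, Fri morning→Marcus, Fri afternoon→Singh, Fri evening→Singh, Sat morning→Fong+Ibarra, Sat afternoon→Marcus+Yoon.
Total: 32 + 42 + 27 + 27 + 47 + 47 + 32 + 72 + 27 + 42 = $395.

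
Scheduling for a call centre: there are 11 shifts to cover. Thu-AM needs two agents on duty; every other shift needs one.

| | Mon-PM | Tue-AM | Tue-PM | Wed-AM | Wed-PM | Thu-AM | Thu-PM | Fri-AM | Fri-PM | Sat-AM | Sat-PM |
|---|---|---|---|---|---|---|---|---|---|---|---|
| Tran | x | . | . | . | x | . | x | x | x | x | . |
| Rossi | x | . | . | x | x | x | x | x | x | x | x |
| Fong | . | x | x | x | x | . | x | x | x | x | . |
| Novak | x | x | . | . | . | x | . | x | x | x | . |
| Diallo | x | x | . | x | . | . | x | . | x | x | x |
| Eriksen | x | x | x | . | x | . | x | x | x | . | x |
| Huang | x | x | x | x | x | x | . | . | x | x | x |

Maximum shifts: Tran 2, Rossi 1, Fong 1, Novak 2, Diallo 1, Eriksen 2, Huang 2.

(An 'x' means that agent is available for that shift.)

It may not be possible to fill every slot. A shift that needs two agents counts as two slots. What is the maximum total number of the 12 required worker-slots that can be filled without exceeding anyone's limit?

Total capacity across all agents is 2+1+1+2+1+2+2 = 11, and 12 slots are needed, so at most 11 can be filled.
An assignment achieving 11: Mon-PM→Huang, Tue-AM→Novak, Tue-PM→Fong, Wed-AM→Diallo, Wed-PM→Tran, Thu-AM→Rossi+Novak, Thu-PM→Tran, Fri-AM→Eriksen, Sat-AM→Huang, Sat-PM→Eriksen.
Loads: Tran 2/2, Rossi 1/1, Fong 1/1, Novak 2/2, Diallo 1/1, Eriksen 2/2, Huang 2/2.

11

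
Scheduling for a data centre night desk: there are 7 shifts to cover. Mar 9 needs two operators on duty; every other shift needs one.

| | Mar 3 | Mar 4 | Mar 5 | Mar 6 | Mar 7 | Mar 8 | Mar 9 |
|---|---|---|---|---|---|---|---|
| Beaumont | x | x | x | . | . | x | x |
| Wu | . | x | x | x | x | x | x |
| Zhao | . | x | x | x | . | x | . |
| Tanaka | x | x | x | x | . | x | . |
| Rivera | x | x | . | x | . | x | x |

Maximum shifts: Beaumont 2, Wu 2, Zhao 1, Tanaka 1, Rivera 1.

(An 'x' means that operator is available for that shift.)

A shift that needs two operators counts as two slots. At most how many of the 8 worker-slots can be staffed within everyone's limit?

7

Total capacity across all operators is 2+2+1+1+1 = 7, and 8 slots are needed, so at most 7 can be filled.
An assignment achieving 7: Mar 3→Beaumont, Mar 4→Rivera, Mar 5→Zhao, Mar 6→Tanaka, Mar 7→Wu, Mar 9→Beaumont+Wu.
Loads: Beaumont 2/2, Wu 2/2, Zhao 1/1, Tanaka 1/1, Rivera 1/1.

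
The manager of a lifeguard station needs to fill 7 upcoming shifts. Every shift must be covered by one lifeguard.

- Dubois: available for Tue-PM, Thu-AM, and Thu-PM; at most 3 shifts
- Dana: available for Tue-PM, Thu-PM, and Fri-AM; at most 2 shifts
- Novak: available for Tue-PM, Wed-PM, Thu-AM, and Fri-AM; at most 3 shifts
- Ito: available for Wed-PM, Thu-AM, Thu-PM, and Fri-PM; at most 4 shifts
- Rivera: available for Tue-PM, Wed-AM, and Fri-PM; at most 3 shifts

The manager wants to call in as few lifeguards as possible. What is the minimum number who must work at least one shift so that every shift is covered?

7 slots to fill and no one can take more than 4, so at least ⌈7/4⌉ = 2 lifeguards are needed.
No set of 2 lifeguards can cover every shift (each such set leaves at least one shift with no one available or exceeds a cap).
Dubois, Novak, and Rivera alone can cover everything: Tue-PM→Dubois, Wed-AM→Rivera, Wed-PM→Novak, Thu-AM→Dubois, Thu-PM→Dubois, Fri-AM→Novak, Fri-PM→Rivera.

3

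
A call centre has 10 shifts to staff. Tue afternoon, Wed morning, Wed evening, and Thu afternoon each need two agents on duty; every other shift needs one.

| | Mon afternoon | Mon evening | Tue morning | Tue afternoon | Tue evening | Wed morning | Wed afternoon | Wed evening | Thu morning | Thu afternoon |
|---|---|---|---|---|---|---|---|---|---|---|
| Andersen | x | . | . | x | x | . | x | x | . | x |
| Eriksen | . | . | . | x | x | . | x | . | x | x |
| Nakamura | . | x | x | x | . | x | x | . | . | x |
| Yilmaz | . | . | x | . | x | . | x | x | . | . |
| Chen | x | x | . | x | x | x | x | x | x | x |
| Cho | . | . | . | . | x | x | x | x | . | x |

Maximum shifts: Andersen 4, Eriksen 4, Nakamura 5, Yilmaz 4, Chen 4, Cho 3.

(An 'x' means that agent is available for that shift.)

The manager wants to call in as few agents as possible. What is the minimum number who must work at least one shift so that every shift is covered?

14 slots to fill and no one can take more than 5, so at least ⌈14/5⌉ = 3 agents are needed.
Any 3 agents together have capacity at most 5+4+4 = 13 < 14 slots, so 3 can never suffice.
Andersen, Eriksen, Nakamura, and Chen alone can cover everything: Mon afternoon→Andersen, Mon evening→Nakamura, Tue morning→Nakamura, Tue afternoon→Eriksen+Nakamura, Tue evening→Andersen, Wed morning→Nakamura+Chen, Wed afternoon→Andersen, Wed evening→Andersen+Chen, Thu morning→Eriksen, Thu afternoon→Eriksen+Nakamura.

4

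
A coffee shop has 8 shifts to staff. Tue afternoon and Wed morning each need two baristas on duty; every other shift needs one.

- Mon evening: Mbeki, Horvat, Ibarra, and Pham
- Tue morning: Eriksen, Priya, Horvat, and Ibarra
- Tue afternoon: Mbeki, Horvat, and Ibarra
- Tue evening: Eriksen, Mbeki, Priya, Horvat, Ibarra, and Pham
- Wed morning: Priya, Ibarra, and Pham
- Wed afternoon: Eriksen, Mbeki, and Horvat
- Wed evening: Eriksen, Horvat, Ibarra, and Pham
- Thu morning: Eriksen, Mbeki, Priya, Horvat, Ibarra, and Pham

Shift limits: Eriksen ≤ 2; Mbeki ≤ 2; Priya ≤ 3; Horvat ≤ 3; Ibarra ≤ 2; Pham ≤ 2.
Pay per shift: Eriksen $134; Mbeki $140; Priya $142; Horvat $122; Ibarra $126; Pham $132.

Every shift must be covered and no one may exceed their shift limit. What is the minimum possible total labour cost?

$1290

Picking the cheapest available barista for each shift independently would cost $1238, but that ignores the shift limits.
An optimal schedule: Mon evening→Horvat, Tue morning→Eriksen, Tue afternoon→Horvat+Ibarra, Tue evening→Eriksen, Wed morning→Ibarra+Pham, Wed afternoon→Horvat, Wed evening→Pham, Thu morning→Mbeki.
Total: 122 + 134 + 122 + 126 + 134 + 126 + 132 + 122 + 132 + 140 = $1290.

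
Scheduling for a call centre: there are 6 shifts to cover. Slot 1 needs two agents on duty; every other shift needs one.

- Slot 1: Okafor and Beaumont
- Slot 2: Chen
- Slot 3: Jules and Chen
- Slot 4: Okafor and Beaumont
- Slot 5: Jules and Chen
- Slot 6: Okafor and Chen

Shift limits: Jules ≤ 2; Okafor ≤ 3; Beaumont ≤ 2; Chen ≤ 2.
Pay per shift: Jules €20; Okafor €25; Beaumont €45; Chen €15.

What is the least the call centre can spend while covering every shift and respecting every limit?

€165

Slot 1 can only be covered by Okafor and Beaumont, so that assignment is forced.
Slot 2 can only be covered by Chen, so that assignment is forced.
Picking the cheapest available agent for each shift independently would cost €155, but that ignores the shift limits.
An optimal schedule: Slot 1→Okafor+Beaumont, Slot 2→Chen, Slot 3→Jules, Slot 4→Okafor, Slot 5→Jules, Slot 6→Chen.
Total: 25 + 45 + 15 + 20 + 25 + 20 + 15 = €165.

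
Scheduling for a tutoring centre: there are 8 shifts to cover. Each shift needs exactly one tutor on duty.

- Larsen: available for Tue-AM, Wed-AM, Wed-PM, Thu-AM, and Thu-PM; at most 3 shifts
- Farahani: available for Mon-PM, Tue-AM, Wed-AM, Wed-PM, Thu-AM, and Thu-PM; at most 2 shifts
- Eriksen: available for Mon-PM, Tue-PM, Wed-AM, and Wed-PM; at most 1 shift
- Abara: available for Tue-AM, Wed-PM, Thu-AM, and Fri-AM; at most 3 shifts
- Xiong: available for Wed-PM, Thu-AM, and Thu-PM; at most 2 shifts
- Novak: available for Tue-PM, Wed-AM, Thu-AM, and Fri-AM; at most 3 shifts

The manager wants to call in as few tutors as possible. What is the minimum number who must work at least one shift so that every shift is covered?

8 slots to fill and no one can take more than 3, so at least ⌈8/3⌉ = 3 tutors are needed.
Larsen, Farahani, and Novak alone can cover everything: Mon-PM→Farahani, Tue-AM→Larsen, Tue-PM→Novak, Wed-AM→Farahani, Wed-PM→Larsen, Thu-AM→Novak, Thu-PM→Larsen, Fri-AM→Novak.

3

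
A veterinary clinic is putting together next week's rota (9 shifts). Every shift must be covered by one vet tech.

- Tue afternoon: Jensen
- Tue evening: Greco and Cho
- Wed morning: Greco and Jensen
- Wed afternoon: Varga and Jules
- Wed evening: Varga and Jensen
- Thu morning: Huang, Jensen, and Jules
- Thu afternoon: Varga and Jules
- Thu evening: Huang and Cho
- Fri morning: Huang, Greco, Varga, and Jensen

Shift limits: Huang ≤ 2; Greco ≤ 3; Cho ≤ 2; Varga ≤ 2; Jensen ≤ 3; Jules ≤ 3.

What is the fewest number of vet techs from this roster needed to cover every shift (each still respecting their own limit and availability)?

9 slots to fill and no one can take more than 3, so at least ⌈9/3⌉ = 3 vet techs are needed.
No set of 3 vet techs can cover every shift (each such set leaves at least one shift with no one available or exceeds a cap).
Huang, Greco, Varga, and Jensen alone can cover everything: Tue afternoon→Jensen, Tue evening→Greco, Wed morning→Greco, Wed afternoon→Varga, Wed evening→Jensen, Thu morning→Huang, Thu afternoon→Varga, Thu evening→Huang, Fri morning→Greco.

4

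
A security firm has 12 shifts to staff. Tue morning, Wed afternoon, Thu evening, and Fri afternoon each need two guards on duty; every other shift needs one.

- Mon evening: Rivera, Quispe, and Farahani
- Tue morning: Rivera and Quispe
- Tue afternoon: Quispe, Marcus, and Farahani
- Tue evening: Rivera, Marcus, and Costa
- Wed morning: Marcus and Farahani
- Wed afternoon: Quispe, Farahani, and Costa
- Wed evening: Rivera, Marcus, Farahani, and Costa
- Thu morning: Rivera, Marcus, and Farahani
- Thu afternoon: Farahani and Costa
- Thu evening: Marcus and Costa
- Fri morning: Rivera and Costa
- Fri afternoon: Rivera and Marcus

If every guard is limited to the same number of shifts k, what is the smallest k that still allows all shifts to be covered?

With 5 guards and 16 worker-slots to fill, someone must work at least ⌈16/5⌉ = 4 shifts, so k ≥ 4.
k = 4 works: Mon evening→Rivera, Tue morning→Rivera+Quispe, Tue afternoon→Quispe, Tue evening→Marcus, Wed morning→Marcus, Wed afternoon→Quispe+Farahani, Wed evening→Farahani, Thu morning→Farahani, Thu afternoon→Farahani, Thu evening→Marcus+Costa, Fri morning→Rivera, Fri afternoon→Rivera+Marcus.
Loads: Rivera 4, Quispe 3, Marcus 4, Farahani 4, Costa 1 — all ≤ 4.

4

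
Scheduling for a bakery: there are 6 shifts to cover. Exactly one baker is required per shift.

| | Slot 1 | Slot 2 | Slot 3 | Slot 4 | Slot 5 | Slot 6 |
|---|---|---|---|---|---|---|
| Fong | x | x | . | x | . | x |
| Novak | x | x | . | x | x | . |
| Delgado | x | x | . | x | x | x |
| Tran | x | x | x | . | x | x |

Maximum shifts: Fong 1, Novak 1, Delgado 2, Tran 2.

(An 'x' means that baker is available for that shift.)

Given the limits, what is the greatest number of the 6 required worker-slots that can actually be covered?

Total capacity across all bakers is 1+1+2+2 = 6, and 6 slots are needed, so at most 6 can be filled.
An assignment achieving 6: Slot 1→Delgado, Slot 2→Tran, Slot 3→Tran, Slot 4→Fong, Slot 5→Novak, Slot 6→Delgado.
Loads: Fong 1/1, Novak 1/1, Delgado 2/2, Tran 2/2.

6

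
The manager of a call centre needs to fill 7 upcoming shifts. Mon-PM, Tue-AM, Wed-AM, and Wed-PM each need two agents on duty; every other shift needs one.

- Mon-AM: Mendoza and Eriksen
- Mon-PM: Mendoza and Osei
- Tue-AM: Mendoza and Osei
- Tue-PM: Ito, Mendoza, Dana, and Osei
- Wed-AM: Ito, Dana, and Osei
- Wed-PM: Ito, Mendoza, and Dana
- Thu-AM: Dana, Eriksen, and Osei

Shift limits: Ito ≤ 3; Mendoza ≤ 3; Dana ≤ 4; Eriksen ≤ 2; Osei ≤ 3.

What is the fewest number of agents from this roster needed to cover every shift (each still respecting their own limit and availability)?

11 slots to fill and no one can take more than 4, so at least ⌈11/4⌉ = 3 agents are needed.
Any 3 agents together have capacity at most 4+3+3 = 10 < 11 slots, so 3 can never suffice.
Ito, Mendoza, Dana, and Osei alone can cover everything: Mon-AM→Mendoza, Mon-PM→Mendoza+Osei, Tue-AM→Mendoza+Osei, Tue-PM→Ito, Wed-AM→Ito+Dana, Wed-PM→Ito+Dana, Thu-AM→Dana.

4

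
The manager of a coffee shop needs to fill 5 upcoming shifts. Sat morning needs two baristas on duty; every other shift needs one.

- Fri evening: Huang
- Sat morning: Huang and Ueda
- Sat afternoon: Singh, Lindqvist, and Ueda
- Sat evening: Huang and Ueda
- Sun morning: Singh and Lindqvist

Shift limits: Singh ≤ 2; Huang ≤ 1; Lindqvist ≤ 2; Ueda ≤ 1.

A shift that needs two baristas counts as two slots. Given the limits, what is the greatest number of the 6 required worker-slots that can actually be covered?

4

Total capacity across all baristas is 2+1+2+1 = 6, and 6 slots are needed, so at most 6 can be filled.
Shifts {Fri evening, Sat morning} need 3 slots but only Huang and Ueda are available for them, supplying at most 2 — so at least 1 slot must go unfilled.
An assignment achieving 4: Fri evening→Huang, Sat morning→Ueda, Sat afternoon→Singh, Sun morning→Singh.
Loads: Singh 2/2, Huang 1/1, Lindqvist 0/2, Ueda 1/1.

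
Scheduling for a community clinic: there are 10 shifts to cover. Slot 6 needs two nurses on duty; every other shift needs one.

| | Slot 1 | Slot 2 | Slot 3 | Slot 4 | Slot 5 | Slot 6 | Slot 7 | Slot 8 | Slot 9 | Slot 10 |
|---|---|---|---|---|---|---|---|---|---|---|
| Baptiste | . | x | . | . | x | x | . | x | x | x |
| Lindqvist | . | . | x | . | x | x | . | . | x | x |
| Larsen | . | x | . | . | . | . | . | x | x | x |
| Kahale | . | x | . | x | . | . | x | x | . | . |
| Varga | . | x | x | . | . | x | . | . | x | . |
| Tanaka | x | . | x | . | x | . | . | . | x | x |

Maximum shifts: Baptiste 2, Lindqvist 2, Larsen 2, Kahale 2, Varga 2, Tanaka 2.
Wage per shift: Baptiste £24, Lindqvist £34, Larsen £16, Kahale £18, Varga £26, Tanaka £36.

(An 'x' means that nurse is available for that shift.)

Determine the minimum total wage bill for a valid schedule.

Slot 1 can only be covered by Tanaka, so that assignment is forced.
Slot 4 can only be covered by Kahale, so that assignment is forced.
Slot 7 can only be covered by Kahale, so that assignment is forced.
Picking the cheapest available nurse for each shift independently would cost £236, but that ignores the shift limits.
An optimal schedule: Slot 1→Tanaka, Slot 2→Larsen, Slot 3→Varga, Slot 4→Kahale, Slot 5→Baptiste, Slot 6→Baptiste+Varga, Slot 7→Kahale, Slot 8→Larsen, Slot 9→Lindqvist, Slot 10→Lindqvist.
Total: 36 + 16 + 26 + 18 + 24 + 24 + 26 + 18 + 16 + 34 + 34 = £272.

£272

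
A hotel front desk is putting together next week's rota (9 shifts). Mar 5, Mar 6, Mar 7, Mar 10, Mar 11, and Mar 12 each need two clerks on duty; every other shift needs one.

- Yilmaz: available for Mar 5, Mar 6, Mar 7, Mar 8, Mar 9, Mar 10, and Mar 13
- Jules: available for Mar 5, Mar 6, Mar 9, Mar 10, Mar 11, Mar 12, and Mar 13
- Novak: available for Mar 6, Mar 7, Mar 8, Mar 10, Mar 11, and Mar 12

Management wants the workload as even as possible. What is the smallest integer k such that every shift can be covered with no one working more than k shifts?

5

With 3 clerks and 15 worker-slots to fill, someone must work at least ⌈15/3⌉ = 5 shifts, so k ≥ 5.
k = 5 works: Mar 5→Yilmaz+Jules, Mar 6→Jules+Novak, Mar 7→Yilmaz+Novak, Mar 8→Yilmaz, Mar 9→Yilmaz, Mar 10→Jules+Novak, Mar 11→Jules+Novak, Mar 12→Jules+Novak, Mar 13→Yilmaz.
Loads: Yilmaz 5, Jules 5, Novak 5 — all ≤ 5.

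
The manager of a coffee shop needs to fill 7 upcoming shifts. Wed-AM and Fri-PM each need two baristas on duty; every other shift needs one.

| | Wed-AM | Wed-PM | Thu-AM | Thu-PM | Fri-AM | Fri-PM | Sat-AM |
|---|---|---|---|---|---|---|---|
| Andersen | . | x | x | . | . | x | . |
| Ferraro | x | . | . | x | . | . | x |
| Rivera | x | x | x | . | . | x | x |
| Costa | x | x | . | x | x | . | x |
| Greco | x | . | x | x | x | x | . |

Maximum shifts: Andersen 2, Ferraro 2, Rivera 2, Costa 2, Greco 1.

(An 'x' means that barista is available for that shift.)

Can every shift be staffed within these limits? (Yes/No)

Yes

One valid schedule: Wed-AM→Rivera+Costa, Wed-PM→Andersen, Thu-AM→Andersen, Thu-PM→Ferraro, Fri-AM→Costa, Fri-PM→Rivera+Greco, Sat-AM→Ferraro.
Loads: Andersen 2/2, Ferraro 2/2, Rivera 2/2, Costa 2/2, Greco 1/1 — all within limits.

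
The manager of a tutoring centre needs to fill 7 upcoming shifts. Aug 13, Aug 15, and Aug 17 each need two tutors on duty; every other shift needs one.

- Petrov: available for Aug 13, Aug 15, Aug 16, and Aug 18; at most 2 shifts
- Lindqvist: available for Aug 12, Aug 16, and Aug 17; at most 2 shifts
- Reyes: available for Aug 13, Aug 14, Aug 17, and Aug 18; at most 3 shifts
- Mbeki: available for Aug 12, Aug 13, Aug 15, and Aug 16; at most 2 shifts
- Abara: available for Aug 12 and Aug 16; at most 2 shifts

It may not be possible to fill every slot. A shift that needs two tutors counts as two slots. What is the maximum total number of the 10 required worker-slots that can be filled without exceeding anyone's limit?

10

Total capacity across all tutors is 2+2+3+2+2 = 11, and 10 slots are needed, so at most 10 can be filled.
An assignment achieving 10: Aug 12→Lindqvist, Aug 13→Reyes+Mbeki, Aug 14→Reyes, Aug 15→Petrov+Mbeki, Aug 16→Abara, Aug 17→Lindqvist+Reyes, Aug 18→Petrov.
Loads: Petrov 2/2, Lindqvist 2/2, Reyes 3/3, Mbeki 2/2, Abara 1/2.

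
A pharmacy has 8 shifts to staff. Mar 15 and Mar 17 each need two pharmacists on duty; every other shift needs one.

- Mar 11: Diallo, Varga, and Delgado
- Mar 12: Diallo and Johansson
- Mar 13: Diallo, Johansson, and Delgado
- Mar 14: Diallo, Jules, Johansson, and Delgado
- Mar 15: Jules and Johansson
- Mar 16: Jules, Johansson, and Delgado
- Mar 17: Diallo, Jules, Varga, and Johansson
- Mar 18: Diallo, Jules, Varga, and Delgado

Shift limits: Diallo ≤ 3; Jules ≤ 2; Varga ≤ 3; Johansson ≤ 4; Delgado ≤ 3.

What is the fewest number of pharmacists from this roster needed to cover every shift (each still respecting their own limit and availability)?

4

10 slots to fill and no one can take more than 4, so at least ⌈10/4⌉ = 3 pharmacists are needed.
No set of 3 pharmacists can cover every shift (each such set leaves at least one shift with no one available or exceeds a cap).
Diallo, Jules, Varga, and Johansson alone can cover everything: Mar 11→Diallo, Mar 12→Diallo, Mar 13→Diallo, Mar 14→Johansson, Mar 15→Jules+Johansson, Mar 16→Jules, Mar 17→Varga+Johansson, Mar 18→Varga.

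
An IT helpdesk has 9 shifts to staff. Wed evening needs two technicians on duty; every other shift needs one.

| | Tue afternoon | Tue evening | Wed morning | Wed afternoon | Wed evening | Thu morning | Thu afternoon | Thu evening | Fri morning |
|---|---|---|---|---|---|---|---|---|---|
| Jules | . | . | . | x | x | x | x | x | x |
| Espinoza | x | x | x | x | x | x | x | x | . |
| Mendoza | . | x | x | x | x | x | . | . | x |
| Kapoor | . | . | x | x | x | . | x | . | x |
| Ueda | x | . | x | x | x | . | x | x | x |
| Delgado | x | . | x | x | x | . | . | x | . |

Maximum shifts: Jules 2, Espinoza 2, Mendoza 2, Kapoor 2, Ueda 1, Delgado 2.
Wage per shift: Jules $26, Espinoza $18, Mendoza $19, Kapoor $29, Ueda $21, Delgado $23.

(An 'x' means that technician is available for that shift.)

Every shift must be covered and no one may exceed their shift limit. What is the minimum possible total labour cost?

Picking the cheapest available technician for each shift independently would cost $182, but that ignores the shift limits.
An optimal schedule: Tue afternoon→Espinoza, Tue evening→Espinoza, Wed morning→Delgado, Wed afternoon→Jules, Wed evening→Jules+Kapoor, Thu morning→Mendoza, Thu afternoon→Ueda, Thu evening→Delgado, Fri morning→Mendoza.
Total: 18 + 18 + 23 + 26 + 26 + 29 + 19 + 21 + 23 + 19 = $222.

$222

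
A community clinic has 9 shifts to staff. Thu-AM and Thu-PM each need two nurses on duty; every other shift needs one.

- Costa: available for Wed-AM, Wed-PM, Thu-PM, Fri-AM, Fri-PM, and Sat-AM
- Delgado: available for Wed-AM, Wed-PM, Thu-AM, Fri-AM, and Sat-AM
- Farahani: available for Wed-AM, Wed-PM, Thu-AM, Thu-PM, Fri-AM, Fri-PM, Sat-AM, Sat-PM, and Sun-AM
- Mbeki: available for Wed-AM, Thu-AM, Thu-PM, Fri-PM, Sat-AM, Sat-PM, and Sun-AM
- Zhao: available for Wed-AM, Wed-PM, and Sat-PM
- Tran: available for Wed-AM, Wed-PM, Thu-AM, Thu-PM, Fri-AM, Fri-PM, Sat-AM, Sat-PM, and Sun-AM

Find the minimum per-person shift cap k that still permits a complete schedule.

2

With 6 nurses and 11 worker-slots to fill, someone must work at least ⌈11/6⌉ = 2 shifts, so k ≥ 2.
k = 2 works: Wed-AM→Zhao, Wed-PM→Delgado, Thu-AM→Mbeki+Tran, Thu-PM→Mbeki+Tran, Fri-AM→Costa, Fri-PM→Costa, Sat-AM→Delgado, Sat-PM→Farahani, Sun-AM→Farahani.
Loads: Costa 2, Delgado 2, Farahani 2, Mbeki 2, Zhao 1, Tran 2 — all ≤ 2.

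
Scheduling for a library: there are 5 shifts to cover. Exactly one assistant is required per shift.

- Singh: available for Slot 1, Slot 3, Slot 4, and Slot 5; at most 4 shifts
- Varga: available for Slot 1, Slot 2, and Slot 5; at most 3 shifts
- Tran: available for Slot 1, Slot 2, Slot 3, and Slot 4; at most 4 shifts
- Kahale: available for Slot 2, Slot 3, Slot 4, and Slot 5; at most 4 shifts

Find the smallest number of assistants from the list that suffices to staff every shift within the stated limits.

5 slots to fill and no one can take more than 4, so at least ⌈5/4⌉ = 2 assistants are needed.
Singh and Varga alone can cover everything: Slot 1→Singh, Slot 2→Varga, Slot 3→Singh, Slot 4→Singh, Slot 5→Singh.

2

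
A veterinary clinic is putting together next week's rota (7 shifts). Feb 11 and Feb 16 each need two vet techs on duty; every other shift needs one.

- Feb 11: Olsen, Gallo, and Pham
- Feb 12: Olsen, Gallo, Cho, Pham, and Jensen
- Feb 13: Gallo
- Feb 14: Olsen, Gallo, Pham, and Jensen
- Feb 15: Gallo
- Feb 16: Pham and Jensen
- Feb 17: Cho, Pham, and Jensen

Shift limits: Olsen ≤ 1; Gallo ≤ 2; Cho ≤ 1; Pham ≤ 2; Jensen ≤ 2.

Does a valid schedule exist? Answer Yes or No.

Total capacity is 1+2+1+2+2 = 8 but 9 worker-slots are needed — infeasible.

No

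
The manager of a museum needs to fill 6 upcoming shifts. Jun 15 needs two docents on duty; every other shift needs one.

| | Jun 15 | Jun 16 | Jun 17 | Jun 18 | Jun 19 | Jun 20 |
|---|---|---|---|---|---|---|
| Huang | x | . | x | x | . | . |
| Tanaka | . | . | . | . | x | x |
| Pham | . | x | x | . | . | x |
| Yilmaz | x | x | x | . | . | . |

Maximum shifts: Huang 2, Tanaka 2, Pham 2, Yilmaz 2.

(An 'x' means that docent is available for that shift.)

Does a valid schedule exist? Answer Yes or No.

Jun 15 can only be covered by Huang and Yilmaz, so that assignment is forced.
Jun 18 can only be covered by Huang, so that assignment is forced.
Jun 19 can only be covered by Tanaka, so that assignment is forced.
One valid schedule: Jun 15→Huang+Yilmaz, Jun 16→Pham, Jun 17→Pham, Jun 18→Huang, Jun 19→Tanaka, Jun 20→Tanaka.
Loads: Huang 2/2, Tanaka 2/2, Pham 2/2, Yilmaz 1/2 — all within limits.

Yes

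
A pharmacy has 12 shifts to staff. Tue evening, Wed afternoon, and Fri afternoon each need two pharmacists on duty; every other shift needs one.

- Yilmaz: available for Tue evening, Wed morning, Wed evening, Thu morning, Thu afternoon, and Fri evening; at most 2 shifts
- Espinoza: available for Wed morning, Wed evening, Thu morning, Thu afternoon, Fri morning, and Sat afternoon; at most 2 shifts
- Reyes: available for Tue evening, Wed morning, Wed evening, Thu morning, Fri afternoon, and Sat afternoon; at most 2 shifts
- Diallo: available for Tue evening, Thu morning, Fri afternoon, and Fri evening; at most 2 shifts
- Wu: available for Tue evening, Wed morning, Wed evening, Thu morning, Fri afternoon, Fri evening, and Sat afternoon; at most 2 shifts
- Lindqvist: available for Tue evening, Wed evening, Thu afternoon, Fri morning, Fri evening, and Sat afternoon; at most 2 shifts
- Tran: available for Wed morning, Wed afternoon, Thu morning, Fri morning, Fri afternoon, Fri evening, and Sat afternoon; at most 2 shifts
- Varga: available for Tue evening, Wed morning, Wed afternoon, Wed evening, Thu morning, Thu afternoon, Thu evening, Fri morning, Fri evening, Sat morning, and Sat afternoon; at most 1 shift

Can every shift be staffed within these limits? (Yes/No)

Total capacity is 15 and 15 slots are needed, so capacity alone doesn't rule it out.
Shifts {Wed afternoon, Thu evening} need 3 worker-slots in total, but the pharmacists available for any of those shifts (Tran and Varga) can supply at most 2 among them. So no valid schedule exists.

No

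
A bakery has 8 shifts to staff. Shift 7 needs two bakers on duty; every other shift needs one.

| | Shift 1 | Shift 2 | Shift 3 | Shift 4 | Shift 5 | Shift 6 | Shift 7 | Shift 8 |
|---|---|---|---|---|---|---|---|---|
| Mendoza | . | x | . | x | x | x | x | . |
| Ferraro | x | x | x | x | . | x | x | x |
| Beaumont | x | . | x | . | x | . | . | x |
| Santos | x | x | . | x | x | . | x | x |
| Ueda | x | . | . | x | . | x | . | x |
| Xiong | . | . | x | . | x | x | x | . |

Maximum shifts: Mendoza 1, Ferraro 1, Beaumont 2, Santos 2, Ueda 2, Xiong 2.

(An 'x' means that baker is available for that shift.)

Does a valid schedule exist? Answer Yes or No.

One valid schedule: Shift 1→Beaumont, Shift 2→Mendoza, Shift 3→Ferraro, Shift 4→Santos, Shift 5→Beaumont, Shift 6→Ueda, Shift 7→Santos+Xiong, Shift 8→Ueda.
Loads: Mendoza 1/1, Ferraro 1/1, Beaumont 2/2, Santos 2/2, Ueda 2/2, Xiong 1/2 — all within limits.

Yes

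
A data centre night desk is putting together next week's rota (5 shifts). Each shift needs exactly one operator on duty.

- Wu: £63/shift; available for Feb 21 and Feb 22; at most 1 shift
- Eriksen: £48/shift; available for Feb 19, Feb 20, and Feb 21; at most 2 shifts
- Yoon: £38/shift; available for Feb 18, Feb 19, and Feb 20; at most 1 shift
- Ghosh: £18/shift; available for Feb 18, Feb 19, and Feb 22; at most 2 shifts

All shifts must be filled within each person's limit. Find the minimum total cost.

£170

Picking the cheapest available operator for each shift independently would cost £140, but that ignores the shift limits.
An optimal schedule: Feb 18→Ghosh, Feb 19→Eriksen, Feb 20→Yoon, Feb 21→Eriksen, Feb 22→Ghosh.
Total: 18 + 48 + 38 + 48 + 18 = £170.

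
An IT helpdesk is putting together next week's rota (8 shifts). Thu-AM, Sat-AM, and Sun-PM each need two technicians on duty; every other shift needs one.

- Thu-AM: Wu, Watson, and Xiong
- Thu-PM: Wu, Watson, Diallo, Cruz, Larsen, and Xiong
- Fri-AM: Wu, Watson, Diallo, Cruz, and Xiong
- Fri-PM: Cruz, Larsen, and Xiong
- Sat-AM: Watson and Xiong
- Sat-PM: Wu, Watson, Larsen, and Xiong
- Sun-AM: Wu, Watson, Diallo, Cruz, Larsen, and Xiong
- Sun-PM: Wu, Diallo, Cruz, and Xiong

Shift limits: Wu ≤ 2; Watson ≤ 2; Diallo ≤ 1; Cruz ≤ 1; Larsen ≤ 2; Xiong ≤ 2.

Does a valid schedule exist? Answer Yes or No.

No

Total capacity is 2+2+1+1+2+2 = 10 but 11 worker-slots are needed — infeasible.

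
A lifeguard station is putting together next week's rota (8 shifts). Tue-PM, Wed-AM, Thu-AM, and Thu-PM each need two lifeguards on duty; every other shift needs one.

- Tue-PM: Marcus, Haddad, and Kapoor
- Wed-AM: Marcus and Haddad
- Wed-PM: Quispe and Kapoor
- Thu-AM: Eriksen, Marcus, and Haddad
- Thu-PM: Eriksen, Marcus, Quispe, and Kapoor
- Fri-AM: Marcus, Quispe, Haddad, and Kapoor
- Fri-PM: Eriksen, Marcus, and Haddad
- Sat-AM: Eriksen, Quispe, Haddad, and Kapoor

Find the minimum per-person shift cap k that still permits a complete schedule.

3

With 5 lifeguards and 12 worker-slots to fill, someone must work at least ⌈12/5⌉ = 3 shifts, so k ≥ 3.
k = 3 works: Tue-PM→Marcus+Haddad, Wed-AM→Marcus+Haddad, Wed-PM→Quispe, Thu-AM→Eriksen+Marcus, Thu-PM→Quispe+Kapoor, Fri-AM→Quispe, Fri-PM→Eriksen, Sat-AM→Eriksen.
Loads: Eriksen 3, Marcus 3, Quispe 3, Haddad 2, Kapoor 1 — all ≤ 3.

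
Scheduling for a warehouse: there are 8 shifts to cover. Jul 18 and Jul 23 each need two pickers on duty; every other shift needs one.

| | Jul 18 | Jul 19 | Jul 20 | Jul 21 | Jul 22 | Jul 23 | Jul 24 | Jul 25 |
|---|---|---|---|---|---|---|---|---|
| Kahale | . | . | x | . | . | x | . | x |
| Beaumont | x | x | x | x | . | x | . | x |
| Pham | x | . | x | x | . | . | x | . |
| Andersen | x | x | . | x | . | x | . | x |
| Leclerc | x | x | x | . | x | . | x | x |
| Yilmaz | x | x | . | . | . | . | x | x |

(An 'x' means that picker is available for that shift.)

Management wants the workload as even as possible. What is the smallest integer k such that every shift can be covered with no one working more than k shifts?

2

With 6 pickers and 10 worker-slots to fill, someone must work at least ⌈10/6⌉ = 2 shifts, so k ≥ 2.
k = 2 works: Jul 18→Pham+Leclerc, Jul 19→Andersen, Jul 20→Kahale, Jul 21→Beaumont, Jul 22→Leclerc, Jul 23→Kahale+Beaumont, Jul 24→Pham, Jul 25→Andersen.
Loads: Kahale 2, Beaumont 2, Pham 2, Andersen 2, Leclerc 2, Yilmaz 0 — all ≤ 2.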